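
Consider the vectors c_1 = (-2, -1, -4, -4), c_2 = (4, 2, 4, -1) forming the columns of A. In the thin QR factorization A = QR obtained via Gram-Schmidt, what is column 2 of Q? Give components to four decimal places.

c_1 = (-2, -1, -4, -4); ‖c_1‖ = 6.0828, so q_1 = (-0.3288, -0.1644, -0.6576, -0.6576).
q_1·c_2 = (-0.3288)·4 + (-0.1644)·2 + (-0.6576)·4 + (-0.6576)·(-1) = -3.6168.
u_2 = c_2 + 3.6168·q_1 = (2.8108, 1.4054, 1.6216, -3.3784).
‖u_2‖ = 4.8907, so q_2 = (0.5747, 0.2874, 0.3316, -0.6908).

q_2 = (0.5747, 0.2874, 0.3316, -0.6908)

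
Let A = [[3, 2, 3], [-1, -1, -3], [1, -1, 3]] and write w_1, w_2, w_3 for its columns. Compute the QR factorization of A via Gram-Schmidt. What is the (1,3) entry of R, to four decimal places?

r_{13} = 4.5227

e_1 = w_1/‖w_1‖ = (3, -1, 1)/3.3166 = (0.9045, -0.3015, 0.3015).
r_{13} = e_1·w_3 = 4.5227.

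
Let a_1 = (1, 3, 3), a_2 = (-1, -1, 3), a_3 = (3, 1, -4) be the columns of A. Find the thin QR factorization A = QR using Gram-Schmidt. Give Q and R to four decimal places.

Q = [[0.2294, -0.4059, 0.8847], [0.6882, -0.5750, -0.4423], [0.6882, 0.7103, 0.1474]], R = [[4.3589, 1.1471, -1.3765], [0.0000, 3.1119, -4.6341], [0.0000, 0.0000, 1.6219]]

q_1 = a_1/‖a_1‖ = (1, 3, 3)/4.3589 = (0.2294, 0.6882, 0.6882).
r_{12} = q_1·a_2 = 1.1471.
u_2 = a_2 − 1.1471·q_1 = (-1.2632, -1.7895, 2.2105).
‖u_2‖ = 3.1119, so q_2 = (-0.4059, -0.5750, 0.7103).
r_{13} = q_1·a_3 = -1.3765; r_{23} = q_2·a_3 = -4.6341.
u_3 = a_3 + 1.3765·q_1 + 4.6341·q_2 = (1.4348, -0.7174, 0.2391).
‖u_3‖ = 1.6219, so q_3 = (0.8847, -0.4423, 0.1474).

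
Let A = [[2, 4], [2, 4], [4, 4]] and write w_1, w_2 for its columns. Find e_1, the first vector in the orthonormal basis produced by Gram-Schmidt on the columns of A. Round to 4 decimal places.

e_1 = w_1/‖w_1‖ = (2, 2, 4)/4.8990 = (0.4082, 0.4082, 0.8165).

e_1 = (0.4082, 0.4082, 0.8165)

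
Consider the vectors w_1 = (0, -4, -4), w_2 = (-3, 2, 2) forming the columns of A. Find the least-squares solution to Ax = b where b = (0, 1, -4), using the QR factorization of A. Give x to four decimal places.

w_1 = (0, -4, -4); ‖w_1‖ = 5.6569, so q_1 = (0.0000, -0.7071, -0.7071).
q_1·w_2 = 0.0000·(-3) + (-0.7071)·2 + (-0.7071)·2 = -2.8284.
u_2 = w_2 + 2.8284·q_1 = (-3.0000, 0.0000, 0.0000).
‖u_2‖ = 3.0000, so q_2 = (-1.0000, 0.0000, 0.0000).
Qᵀb = (2.1213, 0.0000).
Back-substitute: x_2 = 0.0000/3.0000 = 0.0000.
x_1 = (2.1213 + 2.8284·0.0000)/5.6569 = 0.3750.

x = (0.3750, 0.0000)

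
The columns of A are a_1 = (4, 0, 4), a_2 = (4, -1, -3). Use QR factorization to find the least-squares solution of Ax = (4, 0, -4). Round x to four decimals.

x = (-0.1373, 1.0980)

a_1 = (4, 0, 4); ‖a_1‖ = 5.6569, so q_1 = (0.7071, 0.0000, 0.7071).
q_1·a_2 = 0.7071·4 + 0.0000·(-1) + 0.7071·(-3) = 0.7071.
u_2 = a_2 − 0.7071·q_1 = (3.5000, -1.0000, -3.5000).
‖u_2‖ = 5.0498, so q_2 = (0.6931, -0.1980, -0.6931).
Qᵀb = (0.0000, 5.5448).
Back-substitute: x_2 = 5.5448/5.0498 = 1.0980.
x_1 = (0.0000 − 0.7071·1.0980)/5.6569 = -0.1373.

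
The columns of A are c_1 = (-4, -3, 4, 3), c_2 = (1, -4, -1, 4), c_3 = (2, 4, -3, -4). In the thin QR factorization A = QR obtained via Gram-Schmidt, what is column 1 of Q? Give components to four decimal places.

e_1 = (-0.5657, -0.4243, 0.5657, 0.4243)

c_1 = (-4, -3, 4, 3); ‖c_1‖ = 7.0711, so e_1 = (-0.5657, -0.4243, 0.5657, 0.4243).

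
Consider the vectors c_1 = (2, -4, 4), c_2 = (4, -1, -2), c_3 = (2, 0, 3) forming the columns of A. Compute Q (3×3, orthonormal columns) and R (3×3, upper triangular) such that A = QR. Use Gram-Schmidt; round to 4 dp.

Q = [[0.3333, 0.8332, 0.4411], [-0.6667, -0.1225, 0.7352], [0.6667, -0.5392, 0.5147]], R = [[6.0000, 0.6667, 2.6667], [0.0000, 4.5338, 0.0490], [0.0000, 0.0000, 2.4262]]

c_1 = (2, -4, 4); ‖c_1‖ = 6.0000, so e_1 = (0.3333, -0.6667, 0.6667).
e_1·c_2 = 0.3333·4 + (-0.6667)·(-1) + 0.6667·(-2) = 0.6667.
u_2 = c_2 − 0.6667·e_1 = (3.7778, -0.5556, -2.4444).
‖u_2‖ = 4.5338, so e_2 = (0.8332, -0.1225, -0.5392).
e_1·c_3 = 0.3333·2 + (-0.6667)·0 + 0.6667·3 = 2.6667; e_2·c_3 = 0.8332·2 + (-0.1225)·0 + (-0.5392)·3 = 0.0490.
u_3 = c_3 − 2.6667·e_1 − 0.0490·e_2 = (1.0703, 1.7838, 1.2486).
‖u_3‖ = 2.4262, so e_3 = (0.4411, 0.7352, 0.5147).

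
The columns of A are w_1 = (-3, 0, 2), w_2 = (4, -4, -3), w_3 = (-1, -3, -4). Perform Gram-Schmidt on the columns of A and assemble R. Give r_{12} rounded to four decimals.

w_1 = (-3, 0, 2); ‖w_1‖ = 3.6056, so q_1 = (-0.8321, 0.0000, 0.5547).
r_{12} = q_1·w_2 = -4.9923.

r_{12} = -4.9923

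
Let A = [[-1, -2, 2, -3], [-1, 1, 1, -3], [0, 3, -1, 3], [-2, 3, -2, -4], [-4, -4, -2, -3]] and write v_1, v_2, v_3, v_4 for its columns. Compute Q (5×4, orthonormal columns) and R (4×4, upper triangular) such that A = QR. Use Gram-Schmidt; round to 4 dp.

e_1 = v_1/‖v_1‖ = (-1, -1, 0, -2, -4)/4.6904 = (-0.2132, -0.2132, 0.0000, -0.4264, -0.8528).
r_{12} = e_1·v_2 = 2.3452.
u_2 = v_2 − 2.3452·e_1 = (-1.5000, 1.5000, 3.0000, 4.0000, -2.0000).
‖u_2‖ = 5.7879, so e_2 = (-0.2592, 0.2592, 0.5183, 0.6911, -0.3455).
r_{13} = e_1·v_3 = 1.9188; r_{23} = e_2·v_3 = -1.4686.
u_3 = v_3 − 1.9188·e_1 + 1.4686·e_2 = (2.0285, 1.7897, -0.2388, -0.1669, -0.8711).
‖u_3‖ = 2.8568, so e_3 = (0.7101, 0.6265, -0.0836, -0.0584, -0.3049).
r_{14} = e_1·v_4 = 5.5432; r_{24} = e_2·v_4 = -0.1728; r_{34} = e_3·v_4 = -3.1119.
u_4 = v_4 − 5.5432·e_1 + 0.1728·e_2 + 3.1119·e_3 = (0.3466, 0.1761, 2.8294, -1.6988, 0.7187).
‖u_4‖ = 3.3999, so e_4 = (0.1020, 0.0518, 0.8322, -0.4997, 0.2114).

Q = [[-0.2132, -0.2592, 0.7101, 0.1020], [-0.2132, 0.2592, 0.6265, 0.0518], [0.0000, 0.5183, -0.0836, 0.8322], [-0.4264, 0.6911, -0.0584, -0.4997], [-0.8528, -0.3455, -0.3049, 0.2114]], R = [[4.6904, 2.3452, 1.9188, 5.5432], [0.0000, 5.7879, -1.4686, -0.1728], [0.0000, 0.0000, 2.8568, -3.1119], [0.0000, 0.0000, 0.0000, 3.3999]]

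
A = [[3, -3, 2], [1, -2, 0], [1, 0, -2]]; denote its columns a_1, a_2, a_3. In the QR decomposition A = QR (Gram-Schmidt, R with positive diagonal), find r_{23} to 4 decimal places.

a_1 = (3, 1, 1); ‖a_1‖ = 3.3166, so q_1 = (0.9045, 0.3015, 0.3015).
q_1·a_2 = 0.9045·(-3) + 0.3015·(-2) + 0.3015·0 = -3.3166.
u_2 = a_2 + 3.3166·q_1 = (0.0000, -1.0000, 1.0000).
‖u_2‖ = 1.4142, so q_2 = (0.0000, -0.7071, 0.7071).
r_{23} = q_2·a_3 = -1.4142.

r_{23} = -1.4142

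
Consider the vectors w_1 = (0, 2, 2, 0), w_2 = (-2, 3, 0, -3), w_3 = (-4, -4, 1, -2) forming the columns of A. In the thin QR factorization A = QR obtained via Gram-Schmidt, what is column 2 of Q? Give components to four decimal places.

q_2 = (-0.4781, 0.3586, -0.3586, -0.7171)

q_1 = w_1/‖w_1‖ = (0, 2, 2, 0)/2.8284 = (0.0000, 0.7071, 0.7071, 0.0000).
r_{12} = q_1·w_2 = 2.1213.
u_2 = w_2 − 2.1213·q_1 = (-2.0000, 1.5000, -1.5000, -3.0000).
‖u_2‖ = 4.1833, so q_2 = (-0.4781, 0.3586, -0.3586, -0.7171).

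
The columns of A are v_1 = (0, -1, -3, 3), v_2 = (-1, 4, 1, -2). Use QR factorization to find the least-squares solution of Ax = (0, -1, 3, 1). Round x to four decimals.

x = (-0.5984, -0.4900)

v_1 = (0, -1, -3, 3); ‖v_1‖ = 4.3589, so e_1 = (0.0000, -0.2294, -0.6882, 0.6882).
e_1·v_2 = 0.0000·(-1) + (-0.2294)·4 + (-0.6882)·1 + 0.6882·(-2) = -2.9824.
u_2 = v_2 + 2.9824·e_1 = (-1.0000, 3.3158, -1.0526, 0.0526).
‖u_2‖ = 3.6201, so e_2 = (-0.2762, 0.9159, -0.2908, 0.0145).
Qᵀb = (-1.1471, -1.7737).
Back-substitute: x_2 = -1.7737/3.6201 = -0.4900.
x_1 = (-1.1471 + 2.9824·(-0.4900))/4.3589 = -0.5984.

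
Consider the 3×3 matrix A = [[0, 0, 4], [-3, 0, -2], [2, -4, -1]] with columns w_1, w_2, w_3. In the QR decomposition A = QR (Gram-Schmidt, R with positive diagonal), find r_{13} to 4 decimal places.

r_{13} = 1.1094

w_1 = (0, -3, 2); ‖w_1‖ = 3.6056, so q_1 = (0.0000, -0.8321, 0.5547).
r_{13} = q_1·w_3 = 1.1094.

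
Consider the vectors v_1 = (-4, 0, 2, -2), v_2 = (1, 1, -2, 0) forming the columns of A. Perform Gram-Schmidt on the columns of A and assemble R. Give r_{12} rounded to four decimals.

v_1 = (-4, 0, 2, -2); ‖v_1‖ = 4.8990, so q_1 = (-0.8165, 0.0000, 0.4082, -0.4082).
r_{12} = q_1·v_2 = -1.6330.

r_{12} = -1.6330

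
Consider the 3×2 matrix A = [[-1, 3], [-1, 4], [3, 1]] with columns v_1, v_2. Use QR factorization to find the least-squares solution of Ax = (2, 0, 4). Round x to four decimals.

x = (1.1111, 0.5556)

v_1 = (-1, -1, 3); ‖v_1‖ = 3.3166, so e_1 = (-0.3015, -0.3015, 0.9045).
e_1·v_2 = (-0.3015)·3 + (-0.3015)·4 + 0.9045·1 = -1.2060.
u_2 = v_2 + 1.2060·e_1 = (2.6364, 3.6364, 2.0909).
‖u_2‖ = 4.9543, so e_2 = (0.5321, 0.7340, 0.4220).
Qᵀb = (3.0151, 2.7524).
Back-substitute: x_2 = 2.7524/4.9543 = 0.5556.
x_1 = (3.0151 + 1.2060·0.5556)/3.3166 = 1.1111.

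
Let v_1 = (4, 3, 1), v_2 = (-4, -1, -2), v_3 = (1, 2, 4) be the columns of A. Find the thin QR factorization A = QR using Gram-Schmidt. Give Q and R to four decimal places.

v_1 = (4, 3, 1); ‖v_1‖ = 5.0990, so e_1 = (0.7845, 0.5883, 0.1961).
e_1·v_2 = 0.7845·(-4) + 0.5883·(-1) + 0.1961·(-2) = -4.1184.
u_2 = v_2 + 4.1184·e_1 = (-0.7692, 1.4231, -1.1923).
‖u_2‖ = 2.0096, so e_2 = (-0.3828, 0.7081, -0.5933).
e_1·v_3 = 0.7845·1 + 0.5883·2 + 0.1961·4 = 2.7456; e_2·v_3 = (-0.3828)·1 + 0.7081·2 + (-0.5933)·4 = -1.3397.
u_3 = v_3 − 2.7456·e_1 + 1.3397·e_2 = (-1.6667, 1.3333, 2.6667).
‖u_3‖ = 3.4157, so e_3 = (-0.4880, 0.3904, 0.7807).

Q = [[0.7845, -0.3828, -0.4880], [0.5883, 0.7081, 0.3904], [0.1961, -0.5933, 0.7807]], R = [[5.0990, -4.1184, 2.7456], [0.0000, 2.0096, -1.3397], [0.0000, 0.0000, 3.4157]]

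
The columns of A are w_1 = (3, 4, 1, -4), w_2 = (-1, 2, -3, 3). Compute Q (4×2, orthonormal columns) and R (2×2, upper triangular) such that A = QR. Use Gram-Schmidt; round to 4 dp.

Q = [[0.4629, -0.0629], [0.6172, 0.6502], [0.1543, -0.6082], [-0.6172, 0.4509]], R = [[6.4807, -1.5430], [0.0000, 4.5408]]

e_1 = w_1/‖w_1‖ = (3, 4, 1, -4)/6.4807 = (0.4629, 0.6172, 0.1543, -0.6172).
r_{12} = e_1·w_2 = -1.5430.
u_2 = w_2 + 1.5430·e_1 = (-0.2857, 2.9524, -2.7619, 2.0476).
‖u_2‖ = 4.5408, so e_2 = (-0.0629, 0.6502, -0.6082, 0.4509).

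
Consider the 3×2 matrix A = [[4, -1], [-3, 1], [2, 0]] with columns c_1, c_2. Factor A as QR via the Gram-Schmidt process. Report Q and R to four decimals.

Q = [[0.7428, -0.0619], [-0.5571, 0.4952], [0.3714, 0.8666]], R = [[5.3852, -1.2999], [0.0000, 0.5571]]

c_1 = (4, -3, 2); ‖c_1‖ = 5.3852, so e_1 = (0.7428, -0.5571, 0.3714).
e_1·c_2 = 0.7428·(-1) + (-0.5571)·1 + 0.3714·0 = -1.2999.
u_2 = c_2 + 1.2999·e_1 = (-0.0345, 0.2759, 0.4828).
‖u_2‖ = 0.5571, so e_2 = (-0.0619, 0.4952, 0.8666).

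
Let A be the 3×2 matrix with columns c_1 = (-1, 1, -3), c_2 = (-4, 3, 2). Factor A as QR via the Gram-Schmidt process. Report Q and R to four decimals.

Q = [[-0.3015, -0.7270], [0.3015, 0.5411], [-0.9045, 0.4227]], R = [[3.3166, 0.3015], [0.0000, 5.3767]]

c_1 = (-1, 1, -3); ‖c_1‖ = 3.3166, so e_1 = (-0.3015, 0.3015, -0.9045).
e_1·c_2 = (-0.3015)·(-4) + 0.3015·3 + (-0.9045)·2 = 0.3015.
u_2 = c_2 − 0.3015·e_1 = (-3.9091, 2.9091, 2.2727).
‖u_2‖ = 5.3767, so e_2 = (-0.7270, 0.5411, 0.4227).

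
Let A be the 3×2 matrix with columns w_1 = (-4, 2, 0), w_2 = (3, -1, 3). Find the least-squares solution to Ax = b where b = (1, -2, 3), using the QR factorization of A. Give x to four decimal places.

x = (0.2391, 0.9130)

w_1 = (-4, 2, 0); ‖w_1‖ = 4.4721, so q_1 = (-0.8944, 0.4472, 0.0000).
q_1·w_2 = (-0.8944)·3 + 0.4472·(-1) + 0.0000·3 = -3.1305.
u_2 = w_2 + 3.1305·q_1 = (0.2000, 0.4000, 3.0000).
‖u_2‖ = 3.0332, so q_2 = (0.0659, 0.1319, 0.9891).
Qᵀb = (-1.7889, 2.7694).
Back-substitute: x_2 = 2.7694/3.0332 = 0.9130.
x_1 = (-1.7889 + 3.1305·0.9130)/4.4721 = 0.2391.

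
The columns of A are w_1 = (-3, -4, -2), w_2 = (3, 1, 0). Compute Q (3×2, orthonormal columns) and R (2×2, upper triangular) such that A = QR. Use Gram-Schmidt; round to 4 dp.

q_1 = w_1/‖w_1‖ = (-3, -4, -2)/5.3852 = (-0.5571, -0.7428, -0.3714).
r_{12} = q_1·w_2 = -2.4140.
u_2 = w_2 + 2.4140·q_1 = (1.6552, -0.7931, -0.8966).
‖u_2‖ = 2.0426, so q_2 = (0.8103, -0.3883, -0.4389).

Q = [[-0.5571, 0.8103], [-0.7428, -0.3883], [-0.3714, -0.4389]], R = [[5.3852, -2.4140], [0.0000, 2.0426]]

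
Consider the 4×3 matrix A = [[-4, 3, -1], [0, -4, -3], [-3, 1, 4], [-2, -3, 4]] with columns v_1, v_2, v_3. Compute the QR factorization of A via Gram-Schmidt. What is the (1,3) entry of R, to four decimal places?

r_{13} = -2.9711

v_1 = (-4, 0, -3, -2); ‖v_1‖ = 5.3852, so q_1 = (-0.7428, 0.0000, -0.5571, -0.3714).
r_{13} = q_1·v_3 = -2.9711.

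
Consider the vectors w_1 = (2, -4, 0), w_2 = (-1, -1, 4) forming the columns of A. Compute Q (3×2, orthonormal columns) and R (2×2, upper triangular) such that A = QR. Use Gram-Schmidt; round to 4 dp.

Q = [[0.4472, -0.2844], [-0.8944, -0.1422], [0.0000, 0.9481]], R = [[4.4721, 0.4472], [0.0000, 4.2190]]

w_1 = (2, -4, 0); ‖w_1‖ = 4.4721, so e_1 = (0.4472, -0.8944, 0.0000).
e_1·w_2 = 0.4472·(-1) + (-0.8944)·(-1) + 0.0000·4 = 0.4472.
u_2 = w_2 − 0.4472·e_1 = (-1.2000, -0.6000, 4.0000).
‖u_2‖ = 4.2190, so e_2 = (-0.2844, -0.1422, 0.9481).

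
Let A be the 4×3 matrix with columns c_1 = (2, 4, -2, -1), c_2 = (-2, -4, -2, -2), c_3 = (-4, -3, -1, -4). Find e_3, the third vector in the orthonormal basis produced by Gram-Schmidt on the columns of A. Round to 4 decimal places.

e_1 = c_1/‖c_1‖ = (2, 4, -2, -1)/5.0000 = (0.4000, 0.8000, -0.4000, -0.2000).
r_{12} = e_1·c_2 = -2.8000.
u_2 = c_2 + 2.8000·e_1 = (-0.8800, -1.7600, -3.1200, -2.5600).
‖u_2‖ = 4.4900, so e_2 = (-0.1960, -0.3920, -0.6949, -0.5702).
r_{13} = e_1·c_3 = -2.8000; r_{23} = e_2·c_3 = 4.9354.
u_3 = c_3 + 2.8000·e_1 − 4.9354·e_2 = (-1.9127, 1.1746, 1.3095, -1.7460).
‖u_3‖ = 3.1307, so e_3 = (-0.6109, 0.3752, 0.4183, -0.5577).

e_3 = (-0.6109, 0.3752, 0.4183, -0.5577)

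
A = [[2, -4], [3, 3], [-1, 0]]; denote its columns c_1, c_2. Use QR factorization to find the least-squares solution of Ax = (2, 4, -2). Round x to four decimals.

x = (1.2779, 0.1089)

c_1 = (2, 3, -1); ‖c_1‖ = 3.7417, so q_1 = (0.5345, 0.8018, -0.2673).
q_1·c_2 = 0.5345·(-4) + 0.8018·3 + (-0.2673)·0 = 0.2673.
u_2 = c_2 − 0.2673·q_1 = (-4.1429, 2.7857, 0.0714).
‖u_2‖ = 4.9929, so q_2 = (-0.8298, 0.5579, 0.0143).
Qᵀb = (4.8107, 0.5436).
Back-substitute: x_2 = 0.5436/4.9929 = 0.1089.
x_1 = (4.8107 − 0.2673·0.1089)/3.7417 = 1.2779.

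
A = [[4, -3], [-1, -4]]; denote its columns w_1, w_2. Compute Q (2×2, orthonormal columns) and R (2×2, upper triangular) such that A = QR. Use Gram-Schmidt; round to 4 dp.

Q = [[0.9701, -0.2425], [-0.2425, -0.9701]], R = [[4.1231, -1.9403], [0.0000, 4.6082]]

q_1 = w_1/‖w_1‖ = (4, -1)/4.1231 = (0.9701, -0.2425).
r_{12} = q_1·w_2 = -1.9403.
u_2 = w_2 + 1.9403·q_1 = (-1.1176, -4.4706).
‖u_2‖ = 4.6082, so q_2 = (-0.2425, -0.9701).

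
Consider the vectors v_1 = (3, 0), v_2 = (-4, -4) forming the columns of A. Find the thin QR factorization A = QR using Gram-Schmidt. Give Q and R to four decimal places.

Q = [[1.0000, 0.0000], [0.0000, -1.0000]], R = [[3.0000, -4.0000], [0.0000, 4.0000]]

e_1 = v_1/‖v_1‖ = (3, 0)/3.0000 = (1.0000, 0.0000).
r_{12} = e_1·v_2 = -4.0000.
u_2 = v_2 + 4.0000·e_1 = (0.0000, -4.0000).
‖u_2‖ = 4.0000, so e_2 = (0.0000, -1.0000).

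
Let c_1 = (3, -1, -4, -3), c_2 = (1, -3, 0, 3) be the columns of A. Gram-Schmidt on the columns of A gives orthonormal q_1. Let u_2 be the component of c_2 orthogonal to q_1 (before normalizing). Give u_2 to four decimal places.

q_1 = c_1/‖c_1‖ = (3, -1, -4, -3)/5.9161 = (0.5071, -0.1690, -0.6761, -0.5071).
r_{12} = q_1·c_2 = -0.5071.
u_2 = c_2 + 0.5071·q_1 = (1.2571, -3.0857, -0.3429, 2.7429).

u_2 = (1.2571, -3.0857, -0.3429, 2.7429)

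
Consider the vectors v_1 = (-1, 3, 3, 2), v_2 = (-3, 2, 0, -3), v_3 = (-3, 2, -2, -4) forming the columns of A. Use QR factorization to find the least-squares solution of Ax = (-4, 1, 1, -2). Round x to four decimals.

x = (-0.2397, 2.1157, -1.0331)

q_1 = v_1/‖v_1‖ = (-1, 3, 3, 2)/4.7958 = (-0.2085, 0.6255, 0.6255, 0.4170).
r_{12} = q_1·v_2 = 0.6255.
u_2 = v_2 − 0.6255·q_1 = (-2.8696, 1.6087, -0.3913, -3.2609).
‖u_2‖ = 4.6485, so q_2 = (-0.6173, 0.3461, -0.0842, -0.7015).
r_{13} = q_1·v_3 = -1.0426; r_{23} = q_2·v_3 = 5.5184.
u_3 = v_3 + 1.0426·q_1 − 5.5184·q_2 = (0.1891, 0.7425, -0.8833, 0.3058).
‖u_3‖ = 1.2086, so q_3 = (0.1565, 0.6143, -0.7308, 0.2530).
Qᵀb = (1.2511, 4.1341, -1.2486).
Back-substitute: x_3 = -1.2486/1.2086 = -1.0331.
x_2 = (4.1341 − 5.5184·(-1.0331))/4.6485 = 2.1157.
x_1 = (1.2511 − 0.6255·2.1157 + 1.0426·(-1.0331))/4.7958 = -0.2397.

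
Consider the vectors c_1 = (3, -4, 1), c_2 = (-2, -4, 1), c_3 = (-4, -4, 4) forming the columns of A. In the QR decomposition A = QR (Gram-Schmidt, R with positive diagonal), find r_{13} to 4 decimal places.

r_{13} = 1.5689

c_1 = (3, -4, 1); ‖c_1‖ = 5.0990, so q_1 = (0.5883, -0.7845, 0.1961).
r_{13} = q_1·c_3 = 1.5689.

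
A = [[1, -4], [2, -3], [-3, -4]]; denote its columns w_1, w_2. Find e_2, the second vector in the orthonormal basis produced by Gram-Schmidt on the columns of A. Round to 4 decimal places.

w_1 = (1, 2, -3); ‖w_1‖ = 3.7417, so e_1 = (0.2673, 0.5345, -0.8018).
e_1·w_2 = 0.2673·(-4) + 0.5345·(-3) + (-0.8018)·(-4) = 0.5345.
u_2 = w_2 − 0.5345·e_1 = (-4.1429, -3.2857, -3.5714).
‖u_2‖ = 6.3808, so e_2 = (-0.6493, -0.5149, -0.5597).

e_2 = (-0.6493, -0.5149, -0.5597)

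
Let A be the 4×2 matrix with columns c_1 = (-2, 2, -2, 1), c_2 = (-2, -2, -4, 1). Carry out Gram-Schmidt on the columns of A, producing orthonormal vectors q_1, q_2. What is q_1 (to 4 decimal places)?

c_1 = (-2, 2, -2, 1); ‖c_1‖ = 3.6056, so q_1 = (-0.5547, 0.5547, -0.5547, 0.2774).

q_1 = (-0.5547, 0.5547, -0.5547, 0.2774)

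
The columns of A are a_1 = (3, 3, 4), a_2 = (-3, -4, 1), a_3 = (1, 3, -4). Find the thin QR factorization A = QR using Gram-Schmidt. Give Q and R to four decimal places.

Q = [[0.5145, -0.3586, -0.7789], [0.5145, -0.5976, 0.6149], [0.6860, 0.7171, 0.1230]], R = [[5.8310, -2.9155, -0.6860], [0.0000, 4.1833, -5.0200], [0.0000, 0.0000, 0.5739]]

q_1 = a_1/‖a_1‖ = (3, 3, 4)/5.8310 = (0.5145, 0.5145, 0.6860).
r_{12} = q_1·a_2 = -2.9155.
u_2 = a_2 + 2.9155·q_1 = (-1.5000, -2.5000, 3.0000).
‖u_2‖ = 4.1833, so q_2 = (-0.3586, -0.5976, 0.7171).
r_{13} = q_1·a_3 = -0.6860; r_{23} = q_2·a_3 = -5.0200.
u_3 = a_3 + 0.6860·q_1 + 5.0200·q_2 = (-0.4471, 0.3529, 0.0706).
‖u_3‖ = 0.5739, so q_3 = (-0.7789, 0.6149, 0.1230).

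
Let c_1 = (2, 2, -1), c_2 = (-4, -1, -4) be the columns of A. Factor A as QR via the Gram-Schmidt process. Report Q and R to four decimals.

Q = [[0.6667, -0.4952], [0.6667, 0.0619], [-0.3333, -0.8666]], R = [[3.0000, -2.0000], [0.0000, 5.3852]]

q_1 = c_1/‖c_1‖ = (2, 2, -1)/3.0000 = (0.6667, 0.6667, -0.3333).
r_{12} = q_1·c_2 = -2.0000.
u_2 = c_2 + 2.0000·q_1 = (-2.6667, 0.3333, -4.6667).
‖u_2‖ = 5.3852, so q_2 = (-0.4952, 0.0619, -0.8666).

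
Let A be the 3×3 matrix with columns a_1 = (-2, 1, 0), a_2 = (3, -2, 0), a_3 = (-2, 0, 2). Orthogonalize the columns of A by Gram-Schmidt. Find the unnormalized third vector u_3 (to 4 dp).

a_1 = (-2, 1, 0); ‖a_1‖ = 2.2361, so e_1 = (-0.8944, 0.4472, 0.0000).
e_1·a_2 = (-0.8944)·3 + 0.4472·(-2) + 0.0000·0 = -3.5777.
u_2 = a_2 + 3.5777·e_1 = (-0.2000, -0.4000, 0.0000).
‖u_2‖ = 0.4472, so e_2 = (-0.4472, -0.8944, 0.0000).
e_1·a_3 = (-0.8944)·(-2) + 0.4472·0 + 0.0000·2 = 1.7889; e_2·a_3 = (-0.4472)·(-2) + (-0.8944)·0 + 0.0000·2 = 0.8944.
u_3 = a_3 − 1.7889·e_1 − 0.8944·e_2 = (0.0000, 0.0000, 2.0000).

u_3 = (0.0000, 0.0000, 2.0000)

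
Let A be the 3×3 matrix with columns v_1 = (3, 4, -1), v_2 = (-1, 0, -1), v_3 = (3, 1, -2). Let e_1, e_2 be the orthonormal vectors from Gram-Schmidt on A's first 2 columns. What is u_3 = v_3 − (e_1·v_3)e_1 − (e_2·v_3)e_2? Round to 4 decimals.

v_1 = (3, 4, -1); ‖v_1‖ = 5.0990, so e_1 = (0.5883, 0.7845, -0.1961).
e_1·v_2 = 0.5883·(-1) + 0.7845·0 + (-0.1961)·(-1) = -0.3922.
u_2 = v_2 + 0.3922·e_1 = (-0.7692, 0.3077, -1.0769).
‖u_2‖ = 1.3587, so e_2 = (-0.5661, 0.2265, -0.7926).
e_1·v_3 = 0.5883·3 + 0.7845·1 + (-0.1961)·(-2) = 2.9417; e_2·v_3 = (-0.5661)·3 + 0.2265·1 + (-0.7926)·(-2) = 0.1132.
u_3 = v_3 − 2.9417·e_1 − 0.1132·e_2 = (1.3333, -1.3333, -1.3333).

u_3 = (1.3333, -1.3333, -1.3333)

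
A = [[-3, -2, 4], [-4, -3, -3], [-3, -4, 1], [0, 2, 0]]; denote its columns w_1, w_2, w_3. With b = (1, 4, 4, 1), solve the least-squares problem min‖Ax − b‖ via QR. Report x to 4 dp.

w_1 = (-3, -4, -3, 0); ‖w_1‖ = 5.8310, so q_1 = (-0.5145, -0.6860, -0.5145, 0.0000).
q_1·w_2 = (-0.5145)·(-2) + (-0.6860)·(-3) + (-0.5145)·(-4) + 0.0000·2 = 5.1450.
u_2 = w_2 − 5.1450·q_1 = (0.6471, 0.5294, -1.3529, 2.0000).
‖u_2‖ = 2.5553, so q_2 = (0.2532, 0.2072, -0.5295, 0.7827).
q_1·w_3 = (-0.5145)·4 + (-0.6860)·(-3) + (-0.5145)·1 + 0.0000·0 = -0.5145; q_2·w_3 = 0.2532·4 + 0.2072·(-3) + (-0.5295)·1 + 0.7827·0 = -0.1381.
u_3 = w_3 + 0.5145·q_1 + 0.1381·q_2 = (3.7703, -3.3243, 0.6622, 0.1081).
‖u_3‖ = 5.0711, so q_3 = (0.7435, -0.6555, 0.1306, 0.0213).
Qᵀb = (-5.3165, -0.2532, -1.3351).
Back-substitute: x_3 = -1.3351/5.0711 = -0.2633.
x_2 = (-0.2532 + 0.1381·(-0.2633))/2.5553 = -0.1133.
x_1 = (-5.3165 − 5.1450·(-0.1133) + 0.5145·(-0.2633))/5.8310 = -0.8350.

x = (-0.8350, -0.1133, -0.2633)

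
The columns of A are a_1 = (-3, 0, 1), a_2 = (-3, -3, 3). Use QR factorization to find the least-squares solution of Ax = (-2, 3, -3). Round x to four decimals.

x = (1.7857, -1.2381)

a_1 = (-3, 0, 1); ‖a_1‖ = 3.1623, so q_1 = (-0.9487, 0.0000, 0.3162).
q_1·a_2 = (-0.9487)·(-3) + 0.0000·(-3) + 0.3162·3 = 3.7947.
u_2 = a_2 − 3.7947·q_1 = (0.6000, -3.0000, 1.8000).
‖u_2‖ = 3.5496, so q_2 = (0.1690, -0.8452, 0.5071).
Qᵀb = (0.9487, -4.3948).
Back-substitute: x_2 = -4.3948/3.5496 = -1.2381.
x_1 = (0.9487 − 3.7947·(-1.2381))/3.1623 = 1.7857.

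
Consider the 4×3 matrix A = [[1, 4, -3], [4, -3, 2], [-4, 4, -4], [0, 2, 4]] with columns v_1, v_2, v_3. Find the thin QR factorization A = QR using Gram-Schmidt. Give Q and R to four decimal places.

Q = [[0.1741, 0.9007, -0.3426], [0.6963, -0.0173, -0.1108], [-0.6963, 0.2079, -0.1965], [0.0000, 0.3811, 0.9120]], R = [[5.7446, -4.1779, 3.6556], [0.0000, 5.2484, -2.0439], [0.0000, 0.0000, 5.2401]]

q_1 = v_1/‖v_1‖ = (1, 4, -4, 0)/5.7446 = (0.1741, 0.6963, -0.6963, 0.0000).
r_{12} = q_1·v_2 = -4.1779.
u_2 = v_2 + 4.1779·q_1 = (4.7273, -0.0909, 1.0909, 2.0000).
‖u_2‖ = 5.2484, so q_2 = (0.9007, -0.0173, 0.2079, 0.3811).
r_{13} = q_1·v_3 = 3.6556; r_{23} = q_2·v_3 = -2.0439.
u_3 = v_3 − 3.6556·q_1 + 2.0439·q_2 = (-1.7954, -0.5809, -1.0297, 4.7789).
‖u_3‖ = 5.2401, so q_3 = (-0.3426, -0.1108, -0.1965, 0.9120).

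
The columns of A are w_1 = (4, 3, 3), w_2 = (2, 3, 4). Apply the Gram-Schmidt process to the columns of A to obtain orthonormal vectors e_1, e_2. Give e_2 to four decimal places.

e_2 = (-0.6836, 0.2136, 0.6979)

w_1 = (4, 3, 3); ‖w_1‖ = 5.8310, so e_1 = (0.6860, 0.5145, 0.5145).
e_1·w_2 = 0.6860·2 + 0.5145·3 + 0.5145·4 = 4.9735.
u_2 = w_2 − 4.9735·e_1 = (-1.4118, 0.4412, 1.4412).
‖u_2‖ = 2.0651, so e_2 = (-0.6836, 0.2136, 0.6979).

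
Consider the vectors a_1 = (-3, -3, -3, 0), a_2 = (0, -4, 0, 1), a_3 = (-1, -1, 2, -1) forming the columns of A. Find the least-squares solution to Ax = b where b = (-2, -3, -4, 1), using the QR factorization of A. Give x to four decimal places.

x = (0.8838, 0.2615, -0.6835)

a_1 = (-3, -3, -3, 0); ‖a_1‖ = 5.1962, so q_1 = (-0.5774, -0.5774, -0.5774, 0.0000).
q_1·a_2 = (-0.5774)·0 + (-0.5774)·(-4) + (-0.5774)·0 + 0.0000·1 = 2.3094.
u_2 = a_2 − 2.3094·q_1 = (1.3333, -2.6667, 1.3333, 1.0000).
‖u_2‖ = 3.4157, so q_2 = (0.3904, -0.7807, 0.3904, 0.2928).
q_1·a_3 = (-0.5774)·(-1) + (-0.5774)·(-1) + (-0.5774)·2 + 0.0000·(-1) = 0.0000; q_2·a_3 = 0.3904·(-1) + (-0.7807)·(-1) + 0.3904·2 + 0.2928·(-1) = 0.8783.
u_3 = a_3 + 0.0000·q_1 − 0.8783·q_2 = (-1.3429, -0.3143, 1.6571, -1.2571).
‖u_3‖ = 2.4957, so q_3 = (-0.5381, -0.1259, 0.6640, -0.5037).
Qᵀb = (5.1962, 0.2928, -1.7058).
Back-substitute: x_3 = -1.7058/2.4957 = -0.6835.
x_2 = (0.2928 − 0.8783·(-0.6835))/3.4157 = 0.2615.
x_1 = (5.1962 − 2.3094·0.2615 + 0.0000·(-0.6835))/5.1962 = 0.8838.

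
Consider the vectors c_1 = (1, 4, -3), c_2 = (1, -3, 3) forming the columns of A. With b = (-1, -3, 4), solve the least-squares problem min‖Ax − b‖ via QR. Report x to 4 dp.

x = (-0.7979, 0.2128)

e_1 = c_1/‖c_1‖ = (1, 4, -3)/5.0990 = (0.1961, 0.7845, -0.5883).
r_{12} = e_1·c_2 = -3.9223.
u_2 = c_2 + 3.9223·e_1 = (1.7692, 0.0769, 0.6923).
‖u_2‖ = 1.9014, so e_2 = (0.9305, 0.0405, 0.3641).
Qᵀb = (-4.9029, 0.4046).
Back-substitute: x_2 = 0.4046/1.9014 = 0.2128.
x_1 = (-4.9029 + 3.9223·0.2128)/5.0990 = -0.7979.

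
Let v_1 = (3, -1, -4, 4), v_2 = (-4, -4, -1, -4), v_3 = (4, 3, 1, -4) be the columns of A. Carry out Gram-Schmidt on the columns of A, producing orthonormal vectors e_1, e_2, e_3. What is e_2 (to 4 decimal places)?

e_2 = (-0.4093, -0.7124, -0.4623, -0.3335)

v_1 = (3, -1, -4, 4); ‖v_1‖ = 6.4807, so e_1 = (0.4629, -0.1543, -0.6172, 0.6172).
e_1·v_2 = 0.4629·(-4) + (-0.1543)·(-4) + (-0.6172)·(-1) + 0.6172·(-4) = -3.0861.
u_2 = v_2 + 3.0861·e_1 = (-2.5714, -4.4762, -2.9048, -2.0952).
‖u_2‖ = 6.2830, so e_2 = (-0.4093, -0.7124, -0.4623, -0.3335).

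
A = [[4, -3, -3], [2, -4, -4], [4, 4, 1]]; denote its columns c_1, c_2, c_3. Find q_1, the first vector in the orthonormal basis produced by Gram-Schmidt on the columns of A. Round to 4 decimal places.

q_1 = c_1/‖c_1‖ = (4, 2, 4)/6.0000 = (0.6667, 0.3333, 0.6667).

q_1 = (0.6667, 0.3333, 0.6667)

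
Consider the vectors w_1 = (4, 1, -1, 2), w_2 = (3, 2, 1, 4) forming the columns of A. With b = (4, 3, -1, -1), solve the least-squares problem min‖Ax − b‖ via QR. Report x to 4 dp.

x = (1.2192, -0.4201)

w_1 = (4, 1, -1, 2); ‖w_1‖ = 4.6904, so q_1 = (0.8528, 0.2132, -0.2132, 0.4264).
q_1·w_2 = 0.8528·3 + 0.2132·2 + (-0.2132)·1 + 0.4264·4 = 4.4772.
u_2 = w_2 − 4.4772·q_1 = (-0.8182, 1.0455, 1.9545, 2.0909).
‖u_2‖ = 3.1551, so q_2 = (-0.2593, 0.3314, 0.6195, 0.6627).
Qᵀb = (3.8376, -1.3254).
Back-substitute: x_2 = -1.3254/3.1551 = -0.4201.
x_1 = (3.8376 − 4.4772·(-0.4201))/4.6904 = 1.2192.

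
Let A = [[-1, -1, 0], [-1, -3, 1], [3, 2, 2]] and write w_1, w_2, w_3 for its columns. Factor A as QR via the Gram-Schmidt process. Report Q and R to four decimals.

w_1 = (-1, -1, 3); ‖w_1‖ = 3.3166, so e_1 = (-0.3015, -0.3015, 0.9045).
e_1·w_2 = (-0.3015)·(-1) + (-0.3015)·(-3) + 0.9045·2 = 3.0151.
u_2 = w_2 − 3.0151·e_1 = (-0.0909, -2.0909, -0.7273).
‖u_2‖ = 2.2156, so e_2 = (-0.0410, -0.9437, -0.3282).
e_1·w_3 = (-0.3015)·0 + (-0.3015)·1 + 0.9045·2 = 1.5076; e_2·w_3 = (-0.0410)·0 + (-0.9437)·1 + (-0.3282)·2 = -1.6002.
u_3 = w_3 − 1.5076·e_1 + 1.6002·e_2 = (0.3889, -0.0556, 0.1111).
‖u_3‖ = 0.4082, so e_3 = (0.9526, -0.1361, 0.2722).

Q = [[-0.3015, -0.0410, 0.9526], [-0.3015, -0.9437, -0.1361], [0.9045, -0.3282, 0.2722]], R = [[3.3166, 3.0151, 1.5076], [0.0000, 2.2156, -1.6002], [0.0000, 0.0000, 0.4082]]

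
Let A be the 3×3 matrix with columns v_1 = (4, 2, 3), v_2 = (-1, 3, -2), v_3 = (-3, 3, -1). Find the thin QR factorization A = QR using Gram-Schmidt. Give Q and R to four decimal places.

v_1 = (4, 2, 3); ‖v_1‖ = 5.3852, so q_1 = (0.7428, 0.3714, 0.5571).
q_1·v_2 = 0.7428·(-1) + 0.3714·3 + 0.5571·(-2) = -0.7428.
u_2 = v_2 + 0.7428·q_1 = (-0.4483, 3.2759, -1.5862).
‖u_2‖ = 3.6672, so q_2 = (-0.1222, 0.8933, -0.4325).
q_1·v_3 = 0.7428·(-3) + 0.3714·3 + 0.5571·(-1) = -1.6713; q_2·v_3 = (-0.1222)·(-3) + 0.8933·3 + (-0.4325)·(-1) = 3.4791.
u_3 = v_3 + 1.6713·q_1 − 3.4791·q_2 = (-1.3333, 0.5128, 1.4359).
‖u_3‖ = 2.0255, so q_3 = (-0.6583, 0.2532, 0.7089).

Q = [[0.7428, -0.1222, -0.6583], [0.3714, 0.8933, 0.2532], [0.5571, -0.4325, 0.7089]], R = [[5.3852, -0.7428, -1.6713], [0.0000, 3.6672, 3.4791], [0.0000, 0.0000, 2.0255]]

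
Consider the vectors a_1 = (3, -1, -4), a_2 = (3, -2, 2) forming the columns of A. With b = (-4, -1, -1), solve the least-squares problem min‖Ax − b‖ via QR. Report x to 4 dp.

x = (-0.1917, -0.6721)

q_1 = a_1/‖a_1‖ = (3, -1, -4)/5.0990 = (0.5883, -0.1961, -0.7845).
r_{12} = q_1·a_2 = 0.5883.
u_2 = a_2 − 0.5883·q_1 = (2.6538, -1.8846, 2.4615).
‖u_2‖ = 4.0809, so q_2 = (0.6503, -0.4618, 0.6032).
Qᵀb = (-1.3728, -2.7426).
Back-substitute: x_2 = -2.7426/4.0809 = -0.6721.
x_1 = (-1.3728 − 0.5883·(-0.6721))/5.0990 = -0.1917.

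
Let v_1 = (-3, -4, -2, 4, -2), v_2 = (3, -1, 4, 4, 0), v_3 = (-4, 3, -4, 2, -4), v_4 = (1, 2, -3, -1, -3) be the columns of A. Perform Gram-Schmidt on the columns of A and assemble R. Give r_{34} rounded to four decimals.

r_{34} = 2.8426

v_1 = (-3, -4, -2, 4, -2); ‖v_1‖ = 7.0000, so q_1 = (-0.4286, -0.5714, -0.2857, 0.5714, -0.2857).
q_1·v_2 = (-0.4286)·3 + (-0.5714)·(-1) + (-0.2857)·4 + 0.5714·4 + (-0.2857)·0 = 0.4286.
u_2 = v_2 − 0.4286·q_1 = (3.1837, -0.7551, 4.1224, 3.7551, 0.1224).
‖u_2‖ = 6.4666, so q_2 = (0.4923, -0.1168, 0.6375, 0.5807, 0.0189).
q_1·v_3 = (-0.4286)·(-4) + (-0.5714)·3 + (-0.2857)·(-4) + 0.5714·2 + (-0.2857)·(-4) = 3.4286; q_2·v_3 = 0.4923·(-4) + (-0.1168)·3 + 0.6375·(-4) + 0.5807·2 + 0.0189·(-4) = -3.7840.
u_3 = v_3 − 3.4286·q_1 + 3.7840·q_2 = (-0.6676, 4.5173, -0.6081, 2.2382, -2.9488).
‖u_3‖ = 5.9098, so q_3 = (-0.1130, 0.7644, -0.1029, 0.3787, -0.4990).
r_{34} = q_3·v_4 = 2.8426.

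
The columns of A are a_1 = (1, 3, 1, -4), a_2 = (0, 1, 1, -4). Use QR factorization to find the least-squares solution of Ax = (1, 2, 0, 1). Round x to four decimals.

a_1 = (1, 3, 1, -4); ‖a_1‖ = 5.1962, so e_1 = (0.1925, 0.5774, 0.1925, -0.7698).
e_1·a_2 = 0.1925·0 + 0.5774·1 + 0.1925·1 + (-0.7698)·(-4) = 3.8490.
u_2 = a_2 − 3.8490·e_1 = (-0.7407, -1.2222, 0.2593, -1.0370).
‖u_2‖ = 1.7847, so e_2 = (-0.4150, -0.6848, 0.1453, -0.5811).
Qᵀb = (0.5774, -2.3658).
Back-substitute: x_2 = -2.3658/1.7847 = -1.3256.
x_1 = (0.5774 − 3.8490·(-1.3256))/5.1962 = 1.0930.

x = (1.0930, -1.3256)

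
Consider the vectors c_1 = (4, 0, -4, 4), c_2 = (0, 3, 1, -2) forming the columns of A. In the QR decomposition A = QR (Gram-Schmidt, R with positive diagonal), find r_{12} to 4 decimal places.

c_1 = (4, 0, -4, 4); ‖c_1‖ = 6.9282, so q_1 = (0.5774, 0.0000, -0.5774, 0.5774).
r_{12} = q_1·c_2 = -1.7321.

r_{12} = -1.7321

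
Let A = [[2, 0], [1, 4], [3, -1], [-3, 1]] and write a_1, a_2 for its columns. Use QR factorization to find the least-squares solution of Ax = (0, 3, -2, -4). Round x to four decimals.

q_1 = a_1/‖a_1‖ = (2, 1, 3, -3)/4.7958 = (0.4170, 0.2085, 0.6255, -0.6255).
r_{12} = q_1·a_2 = -0.4170.
u_2 = a_2 + 0.4170·q_1 = (0.1739, 4.0870, -0.7391, 0.7391).
‖u_2‖ = 4.2221, so q_2 = (0.0412, 0.9680, -0.1751, 0.1751).
Qᵀb = (1.8766, 2.5539).
Back-substitute: x_2 = 2.5539/4.2221 = 0.6049.
x_1 = (1.8766 + 0.4170·0.6049)/4.7958 = 0.4439.

x = (0.4439, 0.6049)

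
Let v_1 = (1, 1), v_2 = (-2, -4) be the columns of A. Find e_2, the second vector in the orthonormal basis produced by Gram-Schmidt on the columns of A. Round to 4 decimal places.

v_1 = (1, 1); ‖v_1‖ = 1.4142, so e_1 = (0.7071, 0.7071).
e_1·v_2 = 0.7071·(-2) + 0.7071·(-4) = -4.2426.
u_2 = v_2 + 4.2426·e_1 = (1.0000, -1.0000).
‖u_2‖ = 1.4142, so e_2 = (0.7071, -0.7071).

e_2 = (0.7071, -0.7071)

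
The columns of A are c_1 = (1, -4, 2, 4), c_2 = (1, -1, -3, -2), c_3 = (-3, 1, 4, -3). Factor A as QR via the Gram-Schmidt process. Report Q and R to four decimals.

Q = [[0.1644, 0.3474, -0.3362], [-0.6576, -0.5512, -0.4888], [0.3288, -0.7023, 0.4811], [0.6576, -0.2869, -0.6454]], R = [[6.0828, -1.4796, -1.8084], [0.0000, 3.5792, -3.5415], [0.0000, 0.0000, 4.3804]]

c_1 = (1, -4, 2, 4); ‖c_1‖ = 6.0828, so e_1 = (0.1644, -0.6576, 0.3288, 0.6576).
e_1·c_2 = 0.1644·1 + (-0.6576)·(-1) + 0.3288·(-3) + 0.6576·(-2) = -1.4796.
u_2 = c_2 + 1.4796·e_1 = (1.2432, -1.9730, -2.5135, -1.0270).
‖u_2‖ = 3.5792, so e_2 = (0.3474, -0.5512, -0.7023, -0.2869).
e_1·c_3 = 0.1644·(-3) + (-0.6576)·1 + 0.3288·4 + 0.6576·(-3) = -1.8084; e_2·c_3 = 0.3474·(-3) + (-0.5512)·1 + (-0.7023)·4 + (-0.2869)·(-3) = -3.5415.
u_3 = c_3 + 1.8084·e_1 + 3.5415·e_2 = (-1.4726, -2.1414, 2.1076, -2.8270).
‖u_3‖ = 4.3804, so e_3 = (-0.3362, -0.4888, 0.4811, -0.6454).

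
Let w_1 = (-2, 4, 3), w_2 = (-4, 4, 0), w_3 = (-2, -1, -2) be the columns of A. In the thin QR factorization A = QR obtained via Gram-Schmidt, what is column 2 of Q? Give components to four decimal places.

w_1 = (-2, 4, 3); ‖w_1‖ = 5.3852, so q_1 = (-0.3714, 0.7428, 0.5571).
q_1·w_2 = (-0.3714)·(-4) + 0.7428·4 + 0.5571·0 = 4.4567.
u_2 = w_2 − 4.4567·q_1 = (-2.3448, 0.6897, -2.4828).
‖u_2‖ = 3.4840, so q_2 = (-0.6730, 0.1980, -0.7126).

q_2 = (-0.6730, 0.1980, -0.7126)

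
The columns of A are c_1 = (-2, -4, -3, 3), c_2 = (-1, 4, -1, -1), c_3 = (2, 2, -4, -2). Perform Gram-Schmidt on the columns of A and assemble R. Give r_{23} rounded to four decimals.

q_1 = c_1/‖c_1‖ = (-2, -4, -3, 3)/6.1644 = (-0.3244, -0.6489, -0.4867, 0.4867).
r_{12} = q_1·c_2 = -2.2711.
u_2 = c_2 + 2.2711·q_1 = (-1.7368, 2.5263, -2.1053, 0.1053).
‖u_2‖ = 3.7205, so q_2 = (-0.4668, 0.6790, -0.5659, 0.0283).
r_{23} = q_2·c_3 = 2.6312.

r_{23} = 2.6312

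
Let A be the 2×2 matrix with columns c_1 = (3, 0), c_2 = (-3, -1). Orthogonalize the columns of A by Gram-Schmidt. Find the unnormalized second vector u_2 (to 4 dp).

c_1 = (3, 0); ‖c_1‖ = 3.0000, so q_1 = (1.0000, 0.0000).
q_1·c_2 = 1.0000·(-3) + 0.0000·(-1) = -3.0000.
u_2 = c_2 + 3.0000·q_1 = (0.0000, -1.0000).

u_2 = (0.0000, -1.0000)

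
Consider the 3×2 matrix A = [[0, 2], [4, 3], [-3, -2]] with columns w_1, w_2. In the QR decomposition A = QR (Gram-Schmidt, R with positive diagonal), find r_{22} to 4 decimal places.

w_1 = (0, 4, -3); ‖w_1‖ = 5.0000, so e_1 = (0.0000, 0.8000, -0.6000).
e_1·w_2 = 0.0000·2 + 0.8000·3 + (-0.6000)·(-2) = 3.6000.
u_2 = w_2 − 3.6000·e_1 = (2.0000, 0.1200, 0.1600).
r_{22} = ‖u_2‖ = 2.0100.

r_{22} = 2.0100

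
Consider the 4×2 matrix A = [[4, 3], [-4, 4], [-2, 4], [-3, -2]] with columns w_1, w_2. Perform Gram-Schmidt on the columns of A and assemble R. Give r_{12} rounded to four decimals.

w_1 = (4, -4, -2, -3); ‖w_1‖ = 6.7082, so e_1 = (0.5963, -0.5963, -0.2981, -0.4472).
r_{12} = e_1·w_2 = -0.8944.

r_{12} = -0.8944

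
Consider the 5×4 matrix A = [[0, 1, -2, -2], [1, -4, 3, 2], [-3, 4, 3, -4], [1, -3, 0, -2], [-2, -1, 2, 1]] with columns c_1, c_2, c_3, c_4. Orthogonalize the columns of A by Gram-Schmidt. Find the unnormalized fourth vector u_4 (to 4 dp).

u_4 = (-1.5322, 0.0846, -1.8176, -3.4029, 1.0673)

c_1 = (0, 1, -3, 1, -2); ‖c_1‖ = 3.8730, so q_1 = (0.0000, 0.2582, -0.7746, 0.2582, -0.5164).
q_1·c_2 = 0.0000·1 + 0.2582·(-4) + (-0.7746)·4 + 0.2582·(-3) + (-0.5164)·(-1) = -4.3894.
u_2 = c_2 + 4.3894·q_1 = (1.0000, -2.8667, 0.6000, -1.8667, -3.2667).
‖u_2‖ = 4.8717, so q_2 = (0.2053, -0.5884, 0.1232, -0.3832, -0.6705).
q_1·c_3 = 0.0000·(-2) + 0.2582·3 + (-0.7746)·3 + 0.2582·0 + (-0.5164)·2 = -2.5820; q_2·c_3 = 0.2053·(-2) + (-0.5884)·3 + 0.1232·3 + (-0.3832)·0 + (-0.6705)·2 = -3.1474.
u_3 = c_3 + 2.5820·q_1 + 3.1474·q_2 = (-1.3539, 1.8146, 1.3876, -0.5393, -1.4438).
‖u_3‖ = 3.0703, so q_3 = (-0.4410, 0.5910, 0.4520, -0.1757, -0.4702).
q_1·c_4 = 0.0000·(-2) + 0.2582·2 + (-0.7746)·(-4) + 0.2582·(-2) + (-0.5164)·1 = 2.5820; q_2·c_4 = 0.2053·(-2) + (-0.5884)·2 + 0.1232·(-4) + (-0.3832)·(-2) + (-0.6705)·1 = -1.9843; q_3·c_4 = (-0.4410)·(-2) + 0.5910·2 + 0.4520·(-4) + (-0.1757)·(-2) + (-0.4702)·1 = 0.1372.
u_4 = c_4 − 2.5820·q_1 + 1.9843·q_2 − 0.1372·q_3 = (-1.5322, 0.0846, -1.8176, -3.4029, 1.0673).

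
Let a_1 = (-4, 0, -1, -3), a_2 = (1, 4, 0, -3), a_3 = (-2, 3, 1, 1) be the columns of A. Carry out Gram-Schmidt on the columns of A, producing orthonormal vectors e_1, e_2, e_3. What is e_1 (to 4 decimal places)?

e_1 = (-0.7845, 0.0000, -0.1961, -0.5883)

a_1 = (-4, 0, -1, -3); ‖a_1‖ = 5.0990, so e_1 = (-0.7845, 0.0000, -0.1961, -0.5883).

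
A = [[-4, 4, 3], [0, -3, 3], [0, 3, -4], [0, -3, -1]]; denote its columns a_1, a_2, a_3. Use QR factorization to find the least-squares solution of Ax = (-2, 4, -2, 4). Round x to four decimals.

a_1 = (-4, 0, 0, 0); ‖a_1‖ = 4.0000, so q_1 = (-1.0000, 0.0000, 0.0000, 0.0000).
q_1·a_2 = (-1.0000)·4 + 0.0000·(-3) + 0.0000·3 + 0.0000·(-3) = -4.0000.
u_2 = a_2 + 4.0000·q_1 = (0.0000, -3.0000, 3.0000, -3.0000).
‖u_2‖ = 5.1962, so q_2 = (0.0000, -0.5774, 0.5774, -0.5774).
q_1·a_3 = (-1.0000)·3 + 0.0000·3 + 0.0000·(-4) + 0.0000·(-1) = -3.0000; q_2·a_3 = 0.0000·3 + (-0.5774)·3 + 0.5774·(-4) + (-0.5774)·(-1) = -3.4641.
u_3 = a_3 + 3.0000·q_1 + 3.4641·q_2 = (0.0000, 1.0000, -2.0000, -3.0000).
‖u_3‖ = 3.7417, so q_3 = (0.0000, 0.2673, -0.5345, -0.8018).
Qᵀb = (2.0000, -5.7735, -1.0690).
Back-substitute: x_3 = -1.0690/3.7417 = -0.2857.
x_2 = (-5.7735 + 3.4641·(-0.2857))/5.1962 = -1.3016.
x_1 = (2.0000 + 4.0000·(-1.3016) + 3.0000·(-0.2857))/4.0000 = -1.0159.

x = (-1.0159, -1.3016, -0.2857)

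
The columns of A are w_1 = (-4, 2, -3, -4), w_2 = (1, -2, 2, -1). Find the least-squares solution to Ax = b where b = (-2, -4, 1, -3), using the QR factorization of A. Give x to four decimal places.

x = (0.5714, 1.6714)

w_1 = (-4, 2, -3, -4); ‖w_1‖ = 6.7082, so q_1 = (-0.5963, 0.2981, -0.4472, -0.5963).
q_1·w_2 = (-0.5963)·1 + 0.2981·(-2) + (-0.4472)·2 + (-0.5963)·(-1) = -1.4907.
u_2 = w_2 + 1.4907·q_1 = (0.1111, -1.5556, 1.3333, -1.8889).
‖u_2‖ = 2.7889, so q_2 = (0.0398, -0.5578, 0.4781, -0.6773).
Qᵀb = (1.3416, 4.6614).
Back-substitute: x_2 = 4.6614/2.7889 = 1.6714.
x_1 = (1.3416 + 1.4907·1.6714)/6.7082 = 0.5714.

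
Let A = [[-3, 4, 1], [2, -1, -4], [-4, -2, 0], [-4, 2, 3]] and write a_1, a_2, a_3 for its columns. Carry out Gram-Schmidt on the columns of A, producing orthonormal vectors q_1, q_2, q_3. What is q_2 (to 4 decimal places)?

a_1 = (-3, 2, -4, -4); ‖a_1‖ = 6.7082, so q_1 = (-0.4472, 0.2981, -0.5963, -0.5963).
q_1·a_2 = (-0.4472)·4 + 0.2981·(-1) + (-0.5963)·(-2) + (-0.5963)·2 = -2.0870.
u_2 = a_2 + 2.0870·q_1 = (3.0667, -0.3778, -3.2444, 0.7556).
‖u_2‖ = 4.5436, so q_2 = (0.6749, -0.0831, -0.7141, 0.1663).

q_2 = (0.6749, -0.0831, -0.7141, 0.1663)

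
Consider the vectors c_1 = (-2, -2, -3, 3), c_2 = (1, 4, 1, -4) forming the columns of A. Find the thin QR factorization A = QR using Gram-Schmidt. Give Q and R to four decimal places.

Q = [[-0.3922, -0.2925], [-0.3922, 0.6580], [-0.5883, -0.5971], [0.5883, -0.3534]], R = [[5.0990, -4.9029], [0.0000, 3.1562]]

e_1 = c_1/‖c_1‖ = (-2, -2, -3, 3)/5.0990 = (-0.3922, -0.3922, -0.5883, 0.5883).
r_{12} = e_1·c_2 = -4.9029.
u_2 = c_2 + 4.9029·e_1 = (-0.9231, 2.0769, -1.8846, -1.1154).
‖u_2‖ = 3.1562, so e_2 = (-0.2925, 0.6580, -0.5971, -0.3534).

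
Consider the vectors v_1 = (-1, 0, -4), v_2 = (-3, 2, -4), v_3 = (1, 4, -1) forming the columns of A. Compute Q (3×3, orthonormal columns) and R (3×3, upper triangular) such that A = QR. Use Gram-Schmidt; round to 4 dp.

v_1 = (-1, 0, -4); ‖v_1‖ = 4.1231, so q_1 = (-0.2425, 0.0000, -0.9701).
q_1·v_2 = (-0.2425)·(-3) + 0.0000·2 + (-0.9701)·(-4) = 4.6082.
u_2 = v_2 − 4.6082·q_1 = (-1.8824, 2.0000, 0.4706).
‖u_2‖ = 2.7865, so q_2 = (-0.6755, 0.7177, 0.1689).
q_1·v_3 = (-0.2425)·1 + 0.0000·4 + (-0.9701)·(-1) = 0.7276; q_2·v_3 = (-0.6755)·1 + 0.7177·4 + 0.1689·(-1) = 2.0266.
u_3 = v_3 − 0.7276·q_1 − 2.0266·q_2 = (2.5455, 2.5455, -0.6364).
‖u_3‖ = 3.6556, so q_3 = (0.6963, 0.6963, -0.1741).

Q = [[-0.2425, -0.6755, 0.6963], [0.0000, 0.7177, 0.6963], [-0.9701, 0.1689, -0.1741]], R = [[4.1231, 4.6082, 0.7276], [0.0000, 2.7865, 2.0266], [0.0000, 0.0000, 3.6556]]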